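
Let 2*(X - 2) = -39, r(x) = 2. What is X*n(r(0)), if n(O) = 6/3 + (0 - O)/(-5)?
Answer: -42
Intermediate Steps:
n(O) = 2 + O/5 (n(O) = 6*(⅓) - O*(-⅕) = 2 + O/5)
X = -35/2 (X = 2 + (½)*(-39) = 2 - 39/2 = -35/2 ≈ -17.500)
X*n(r(0)) = -35*(2 + (⅕)*2)/2 = -35*(2 + ⅖)/2 = -35/2*12/5 = -42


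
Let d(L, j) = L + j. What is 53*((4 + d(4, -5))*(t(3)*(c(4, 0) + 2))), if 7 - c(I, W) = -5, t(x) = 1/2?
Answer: 1113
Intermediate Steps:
t(x) = 1/2
c(I, W) = 12 (c(I, W) = 7 - 1*(-5) = 7 + 5 = 12)
53*((4 + d(4, -5))*(t(3)*(c(4, 0) + 2))) = 53*((4 + (4 - 5))*((12 + 2)/2)) = 53*((4 - 1)*((1/2)*14)) = 53*(3*7) = 53*21 = 1113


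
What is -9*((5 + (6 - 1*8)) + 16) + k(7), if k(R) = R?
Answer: -164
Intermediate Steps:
-9*((5 + (6 - 1*8)) + 16) + k(7) = -9*((5 + (6 - 1*8)) + 16) + 7 = -9*((5 + (6 - 8)) + 16) + 7 = -9*((5 - 2) + 16) + 7 = -9*(3 + 16) + 7 = -9*19 + 7 = -171 + 7 = -164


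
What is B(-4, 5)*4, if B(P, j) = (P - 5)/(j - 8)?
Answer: 12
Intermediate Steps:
B(P, j) = (-5 + P)/(-8 + j)
B(-4, 5)*4 = ((-5 - 4)/(-8 + 5))*4 = (-9/(-3))*4 = -1/3*(-9)*4 = 3*4 = 12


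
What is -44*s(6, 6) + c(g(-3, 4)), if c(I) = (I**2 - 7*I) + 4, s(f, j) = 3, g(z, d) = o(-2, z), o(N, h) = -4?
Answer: -84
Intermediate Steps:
g(z, d) = -4
c(I) = 4 + I**2 - 7*I
-44*s(6, 6) + c(g(-3, 4)) = -44*3 + (4 + (-4)**2 - 7*(-4)) = -132 + (4 + 16 + 28) = -132 + 48 = -84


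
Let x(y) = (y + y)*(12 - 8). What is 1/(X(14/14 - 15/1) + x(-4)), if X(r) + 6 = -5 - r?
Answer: -1/29 ≈ -0.034483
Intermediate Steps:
X(r) = -11 - r (X(r) = -6 + (-5 - r) = -11 - r)
x(y) = 8*y (x(y) = (2*y)*4 = 8*y)
1/(X(14/14 - 15/1) + x(-4)) = 1/((-11 - (14/14 - 15/1)) + 8*(-4)) = 1/((-11 - (14*(1/14) - 15*1)) - 32) = 1/((-11 - (1 - 15)) - 32) = 1/((-11 - 1*(-14)) - 32) = 1/((-11 + 14) - 32) = 1/(3 - 32) = 1/(-29) = -1/29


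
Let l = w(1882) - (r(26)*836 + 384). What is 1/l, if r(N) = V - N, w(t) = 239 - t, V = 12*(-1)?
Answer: 1/29741 ≈ 3.3624e-5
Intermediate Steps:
V = -12
r(N) = -12 - N
l = 29741 (l = (239 - 1*1882) - ((-12 - 1*26)*836 + 384) = (239 - 1882) - ((-12 - 26)*836 + 384) = -1643 - (-38*836 + 384) = -1643 - (-31768 + 384) = -1643 - 1*(-31384) = -1643 + 31384 = 29741)
1/l = 1/29741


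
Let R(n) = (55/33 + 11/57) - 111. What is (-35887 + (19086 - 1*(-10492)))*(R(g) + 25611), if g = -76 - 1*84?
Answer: -3056933418/19 ≈ -1.6089e+8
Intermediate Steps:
g = -160 (g = -76 - 84 = -160)
R(n) = -6221/57 (R(n) = (55*(1/33) + 11*(1/57)) - 111 = (5/3 + 11/57) - 111 = 106/57 - 111 = -6221/57)
(-35887 + (19086 - 1*(-10492)))*(R(g) + 25611) = (-35887 + (19086 - 1*(-10492)))*(-6221/57 + 25611) = (-35887 + (19086 + 10492))*(1453606/57) = (-35887 + 29578)*(1453606/57) = -6309*1453606/57 = -3056933418/19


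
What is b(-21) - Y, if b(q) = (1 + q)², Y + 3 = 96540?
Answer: -96137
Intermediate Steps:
Y = 96537 (Y = -3 + 96540 = 96537)
b(-21) - Y = (1 - 21)² - 1*96537 = (-20)² - 96537 = 400 - 96537 = -96137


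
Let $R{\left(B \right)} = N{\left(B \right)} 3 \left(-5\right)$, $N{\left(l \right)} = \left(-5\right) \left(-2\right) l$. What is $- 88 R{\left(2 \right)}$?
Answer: $26400$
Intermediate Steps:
$N{\left(l \right)} = 10 l$
$R{\left(B \right)} = - 150 B$ ($R{\left(B \right)} = 10 B 3 \left(-5\right) = 30 B \left(-5\right) = - 150 B$)
$- 88 R{\left(2 \right)} = - 88 \left(\left(-150\right) 2\right) = \left(-88\right) \left(-300\right) = 26400$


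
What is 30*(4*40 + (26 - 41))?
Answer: 4350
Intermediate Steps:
30*(4*40 + (26 - 41)) = 30*(160 - 15) = 30*145 = 4350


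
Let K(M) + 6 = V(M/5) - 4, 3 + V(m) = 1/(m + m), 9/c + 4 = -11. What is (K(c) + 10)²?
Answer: 1849/36 ≈ 51.361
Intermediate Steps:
c = -⅗ (c = 9/(-4 - 11) = 9/(-15) = 9*(-1/15) = -⅗ ≈ -0.60000)
V(m) = -3 + 1/(2*m) (V(m) = -3 + 1/(m + m) = -3 + 1/(2*m))
K(M) = -13 + 5/(2*M) (K(M) = -6 + ((-3 + 1/(2*((M/5)))) - 4) = -6 + ((-3 + (5/M)/2) - 4) = -6 + ((-3 + 5/(2*M)) - 4) = -6 + (-7 + 5/(2*M)) = -13 + 5/(2*M))
(K(c) + 10)² = ((-13 + 5/(2*(-⅗))) + 10)² = ((-13 + (5/2)*(-5/3)) + 10)² = ((-13 - 25/6) + 10)² = (-103/6 + 10)² = (-43/6)² = 1849/36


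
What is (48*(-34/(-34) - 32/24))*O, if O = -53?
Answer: 848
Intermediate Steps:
(48*(-34/(-34) - 32/24))*O = (48*(-34/(-34) - 32/24))*(-53) = (48*(-34*(-1/34) - 32*1/24))*(-53) = (48*(1 - 4/3))*(-53) = (48*(-⅓))*(-53) = -16*(-53) = 848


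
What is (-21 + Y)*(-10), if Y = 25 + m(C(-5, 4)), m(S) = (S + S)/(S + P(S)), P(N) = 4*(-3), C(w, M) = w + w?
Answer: -540/11 ≈ -49.091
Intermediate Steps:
C(w, M) = 2*w
P(N) = -12
m(S) = 2*S/(-12 + S) (m(S) = (S + S)/(S - 12) = (2*S)/(-12 + S) = 2*S/(-12 + S))
Y = 285/11 (Y = 25 + 2*(2*(-5))/(-12 + 2*(-5)) = 25 + 2*(-10)/(-12 - 10) = 25 + 2*(-10)/(-22) = 25 + 2*(-10)*(-1/22) = 25 + 10/11 = 285/11 ≈ 25.909)
(-21 + Y)*(-10) = (-21 + 285/11)*(-10) = (54/11)*(-10) = -540/11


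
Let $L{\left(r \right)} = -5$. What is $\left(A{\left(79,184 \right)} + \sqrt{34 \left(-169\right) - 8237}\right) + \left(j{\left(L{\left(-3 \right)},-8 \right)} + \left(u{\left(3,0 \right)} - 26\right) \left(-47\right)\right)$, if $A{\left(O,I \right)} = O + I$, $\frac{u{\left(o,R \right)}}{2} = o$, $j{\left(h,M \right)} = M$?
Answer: $1195 + i \sqrt{13983} \approx 1195.0 + 118.25 i$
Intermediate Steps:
$u{\left(o,R \right)} = 2 o$
$A{\left(O,I \right)} = I + O$
$\left(A{\left(79,184 \right)} + \sqrt{34 \left(-169\right) - 8237}\right) + \left(j{\left(L{\left(-3 \right)},-8 \right)} + \left(u{\left(3,0 \right)} - 26\right) \left(-47\right)\right) = \left(\left(184 + 79\right) + \sqrt{34 \left(-169\right) - 8237}\right) - \left(8 - \left(2 \cdot 3 - 26\right) \left(-47\right)\right) = \left(263 + \sqrt{-5746 - 8237}\right) - \left(8 - \left(6 - 26\right) \left(-47\right)\right) = \left(263 + \sqrt{-13983}\right) - -932 = \left(263 + i \sqrt{13983}\right) + \left(-8 + 940\right) = \left(263 + i \sqrt{13983}\right) + 932 = 1195 + i \sqrt{13983}$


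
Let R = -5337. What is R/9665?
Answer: -5337/9665 ≈ -0.55220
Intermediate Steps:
R/9665 = -5337/9665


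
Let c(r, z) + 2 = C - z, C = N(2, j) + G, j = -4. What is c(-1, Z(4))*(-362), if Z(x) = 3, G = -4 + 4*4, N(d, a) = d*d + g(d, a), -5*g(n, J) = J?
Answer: -21358/5 ≈ -4271.6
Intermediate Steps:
g(n, J) = -J/5
N(d, a) = d² - a/5 (N(d, a) = d*d - a/5 = d² - a/5)
G = 12 (G = -4 + 16 = 12)
C = 84/5 (C = (2² - ⅕*(-4)) + 12 = (4 + ⅘) + 12 = 24/5 + 12 = 84/5 ≈ 16.800)
c(r, z) = 74/5 - z (c(r, z) = -2 + (84/5 - z) = 74/5 - z)
c(-1, Z(4))*(-362) = (74/5 - 1*3)*(-362) = (74/5 - 3)*(-362) = (59/5)*(-362) = -21358/5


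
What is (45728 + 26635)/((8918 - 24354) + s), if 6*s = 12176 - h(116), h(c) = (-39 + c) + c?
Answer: -434178/80633 ≈ -5.3846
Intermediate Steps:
h(c) = -39 + 2*c
s = 11983/6 (s = (12176 - (-39 + 2*116))/6 = (12176 - (-39 + 232))/6 = (12176 - 1*193)/6 = (12176 - 193)/6 = (⅙)*11983 = 11983/6 ≈ 1997.2)
(45728 + 26635)/((8918 - 24354) + s) = (45728 + 26635)/((8918 - 24354) + 11983/6) = 72363/(-15436 + 11983/6) = 72363/(-80633/6) = 72363*(-6/80633) = -434178/80633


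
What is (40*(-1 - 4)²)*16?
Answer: 16000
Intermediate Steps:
(40*(-1 - 4)²)*16 = (40*(-5)²)*16 = (40*25)*16 = 1000*16 = 16000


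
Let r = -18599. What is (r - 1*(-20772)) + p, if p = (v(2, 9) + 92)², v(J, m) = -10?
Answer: 8897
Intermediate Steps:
p = 6724 (p = (-10 + 92)² = 82² = 6724)
(r - 1*(-20772)) + p = (-18599 - 1*(-20772)) + 6724 = (-18599 + 20772) + 6724 = 2173 + 6724 = 8897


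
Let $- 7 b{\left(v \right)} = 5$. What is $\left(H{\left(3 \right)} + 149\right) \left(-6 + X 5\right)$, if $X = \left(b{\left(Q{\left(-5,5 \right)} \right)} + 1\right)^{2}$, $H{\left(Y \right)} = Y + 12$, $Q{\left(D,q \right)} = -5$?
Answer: $- \frac{44936}{49} \approx -917.06$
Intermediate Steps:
$H{\left(Y \right)} = 12 + Y$
$b{\left(v \right)} = - \frac{5}{7}$ ($b{\left(v \right)} = \left(- \frac{1}{7}\right) 5 = - \frac{5}{7}$)
$X = \frac{4}{49}$ ($X = \left(- \frac{5}{7} + 1\right)^{2} = \left(\frac{2}{7}\right)^{2} = \frac{4}{49} \approx 0.081633$)
$\left(H{\left(3 \right)} + 149\right) \left(-6 + X 5\right) = \left(\left(12 + 3\right) + 149\right) \left(-6 + \frac{4}{49} \cdot 5\right) = \left(15 + 149\right) \left(-6 + \frac{20}{49}\right) = 164 \left(- \frac{274}{49}\right) = - \frac{44936}{49}$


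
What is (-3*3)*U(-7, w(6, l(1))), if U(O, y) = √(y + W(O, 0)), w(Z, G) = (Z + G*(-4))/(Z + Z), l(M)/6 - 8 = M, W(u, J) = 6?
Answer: -9*I*√46/2 ≈ -30.52*I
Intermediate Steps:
l(M) = 48 + 6*M
w(Z, G) = (Z - 4*G)/(2*Z) (w(Z, G) = (Z - 4*G)/((2*Z)) = (Z - 4*G)*(1/(2*Z)) = (Z - 4*G)/(2*Z))
U(O, y) = √(6 + y) (U(O, y) = √(y + 6) = √(6 + y))
(-3*3)*U(-7, w(6, l(1))) = (-3*3)*√(6 + (½)*(6 - 4*(48 + 6*1))/6) = -9*√(6 + (½)*(⅙)*(6 - 4*(48 + 6))) = -9*√(6 + (½)*(⅙)*(6 - 4*54)) = -9*√(6 + (½)*(⅙)*(6 - 216)) = -9*√(6 + (½)*(⅙)*(-210)) = -9*√(6 - 35/2) = -9*I*√46/2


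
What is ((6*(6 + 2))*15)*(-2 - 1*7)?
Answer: -6480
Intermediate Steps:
((6*(6 + 2))*15)*(-2 - 1*7) = ((6*8)*15)*(-2 - 7) = (48*15)*(-9) = 720*(-9) = -6480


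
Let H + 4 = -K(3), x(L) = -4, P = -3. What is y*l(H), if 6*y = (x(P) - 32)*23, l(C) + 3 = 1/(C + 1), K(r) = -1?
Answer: 483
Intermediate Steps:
H = -3 (H = -4 - 1*(-1) = -4 + 1 = -3)
l(C) = -3 + 1/(1 + C) (l(C) = -3 + 1/(C + 1) = -3 + 1/(1 + C))
y = -138 (y = ((-4 - 32)*23)/6 = (-36*23)/6 = (1/6)*(-828) = -138)
y*l(H) = -138*(-2 - 3*(-3))/(1 - 3) = -138*(-2 + 9)/(-2) = -(-69)*7 = -138*(-7/2) = 483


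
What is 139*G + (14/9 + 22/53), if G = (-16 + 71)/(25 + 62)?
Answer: 1242815/13833 ≈ 89.844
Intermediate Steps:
G = 55/87 ≈ 0.63218
139*G + (14/9 + 22/53) = 139*(55/87) + (14/9 + 22/53) = 7645/87 + (14*(⅑) + 22*(1/53)) = 7645/87 + (14/9 + 22/53) = 7645/87 + 940/477 = 1242815/13833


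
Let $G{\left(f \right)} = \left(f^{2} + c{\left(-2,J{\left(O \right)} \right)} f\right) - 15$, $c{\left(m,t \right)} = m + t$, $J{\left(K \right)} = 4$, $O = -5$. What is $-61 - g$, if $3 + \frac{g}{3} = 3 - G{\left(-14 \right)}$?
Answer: $398$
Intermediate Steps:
$G{\left(f \right)} = -15 + f^{2} + 2 f$ ($G{\left(f \right)} = \left(f^{2} + \left(-2 + 4\right) f\right) - 15 = \left(f^{2} + 2 f\right) - 15 = -15 + f^{2} + 2 f$)
$g = -459$ ($g = -9 + 3 \left(3 - \left(-15 + \left(-14\right)^{2} + 2 \left(-14\right)\right)\right) = -9 + 3 \left(3 - \left(-15 + 196 - 28\right)\right) = -9 + 3 \left(3 - 153\right) = -9 + 3 \left(-150\right) = -9 - 450 = -459$)
$-61 - g = -61 - -459 = -61 + 459 = 398$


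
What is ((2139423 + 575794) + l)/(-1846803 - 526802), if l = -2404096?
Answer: -311121/2373605 ≈ -0.13108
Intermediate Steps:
((2139423 + 575794) + l)/(-1846803 - 526802) = ((2139423 + 575794) - 2404096)/(-1846803 - 526802) = (2715217 - 2404096)/(-2373605) = 311121*(-1/2373605) = -311121/2373605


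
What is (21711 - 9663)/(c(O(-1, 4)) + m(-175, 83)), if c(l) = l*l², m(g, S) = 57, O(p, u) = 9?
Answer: 2008/131 ≈ 15.328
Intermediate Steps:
c(l) = l³
(21711 - 9663)/(c(O(-1, 4)) + m(-175, 83)) = (21711 - 9663)/(9³ + 57) = 12048/(729 + 57) = 12048/786 = 12048*(1/786) = 2008/131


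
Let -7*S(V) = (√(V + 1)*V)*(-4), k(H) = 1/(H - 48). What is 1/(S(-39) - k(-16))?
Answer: 3136/3787849777 + 4472832*I*√38/3787849777 ≈ 8.2791e-7 + 0.0072792*I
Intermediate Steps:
k(H) = 1/(-48 + H)
S(V) = 4*V*√(1 + V)/7 (S(V) = -√(V + 1)*V*(-4)/7 = -√(1 + V)*V*(-4)/7 = -V*√(1 + V)*(-4)/7 = -(-4)*V*√(1 + V)/7 = 4*V*√(1 + V)/7)
1/(S(-39) - k(-16)) = 1/((4/7)*(-39)*√(1 - 39) - 1/(-48 - 16)) = 1/((4/7)*(-39)*√(-38) - 1/(-64)) = 1/((4/7)*(-39)*(I*√38) - 1*(-1/64)) = 1/(-156*I*√38/7 + 1/64) = 1/(1/64 - 156*I*√38/7)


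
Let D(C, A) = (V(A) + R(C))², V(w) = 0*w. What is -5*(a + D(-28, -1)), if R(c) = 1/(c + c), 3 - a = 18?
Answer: 235195/3136 ≈ 74.998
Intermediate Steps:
a = -15 (a = 3 - 1*18 = 3 - 18 = -15)
V(w) = 0
R(c) = 1/(2*c)
D(C, A) = 1/(4*C²) (D(C, A) = (0 + 1/(2*C))² = (1/(2*C))² = 1/(4*C²))
-5*(a + D(-28, -1)) = -5*(-15 + (¼)/(-28)²) = -5*(-15 + (¼)*(1/784)) = -5*(-15 + 1/3136) = -5*(-47039/3136) = 235195/3136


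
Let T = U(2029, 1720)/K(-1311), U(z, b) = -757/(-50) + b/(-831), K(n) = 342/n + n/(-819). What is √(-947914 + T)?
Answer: I*√514784881949674788138/23304010 ≈ 973.6*I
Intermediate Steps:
K(n) = 342/n - n/819 (K(n) = 342/n + n*(-1/819) = 342/n - n/819)
U(z, b) = 757/50 - b/831 (U(z, b) = -757*(-1/50) + b*(-1/831) = 757/50 - b/831)
T = 1136639231/116520050 (T = (757/50 - 1/831*1720)/(342/(-1311) - 1/819*(-1311)) = (757/50 - 1720/831)/(342*(-1/1311) + 437/273) = 543067/(41550*(-6/23 + 437/273)) = 543067/(41550*(8413/6279)) = (543067/41550)*(6279/8413) = 1136639231/116520050 ≈ 9.7549)
√(-947914 + T) = √(-947914 + 1136639231/116520050) = √(-110449850036469/116520050) = I*√514784881949674788138/23304010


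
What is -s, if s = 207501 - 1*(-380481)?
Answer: -587982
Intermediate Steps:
s = 587982 (s = 207501 + 380481 = 587982)
-s = -1*587982 = -587982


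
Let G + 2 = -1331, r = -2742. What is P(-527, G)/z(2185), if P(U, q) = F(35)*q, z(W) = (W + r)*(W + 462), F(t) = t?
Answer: 46655/1474379 ≈ 0.031644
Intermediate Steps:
z(W) = (-2742 + W)*(462 + W) (z(W) = (W - 2742)*(W + 462) = (-2742 + W)*(462 + W))
G = -1333 (G = -2 - 1331 = -1333)
P(U, q) = 35*q
P(-527, G)/z(2185) = (35*(-1333))/(-1266804 + 2185² - 2280*2185) = -46655/(-1266804 + 4774225 - 4981800) = -46655/(-1474379) = -46655*(-1/1474379) = 46655/1474379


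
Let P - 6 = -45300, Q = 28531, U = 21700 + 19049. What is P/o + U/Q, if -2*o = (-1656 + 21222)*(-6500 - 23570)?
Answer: 1997672841596/1398850250685 ≈ 1.4281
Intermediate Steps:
U = 40749
o = 294174810 (o = -(-1656 + 21222)*(-6500 - 23570)/2 = -9783*(-30070) = -1/2*(-588349620) = 294174810)
P = -45294 (P = 6 - 45300 = -45294)
P/o + U/Q = -45294/294174810 + 40749/28531 = -45294*1/294174810 + 40749*(1/28531) = -7549/49029135 + 40749/28531 = 1997672841596/1398850250685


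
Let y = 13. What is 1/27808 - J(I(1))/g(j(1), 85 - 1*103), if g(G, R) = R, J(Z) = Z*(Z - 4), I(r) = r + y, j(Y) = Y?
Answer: 1946569/250272 ≈ 7.7778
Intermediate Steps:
I(r) = 13 + r (I(r) = r + 13 = 13 + r)
J(Z) = Z*(-4 + Z)
1/27808 - J(I(1))/g(j(1), 85 - 1*103) = 1/27808 - (13 + 1)*(-4 + (13 + 1))/(85 - 1*103) = 1/27808 - 14*(-4 + 14)/(85 - 103) = 1/27808 - 14*10/(-18) = 1/27808 - 140*(-1)/18 = 1/27808 - 1*(-70/9) = 1/27808 + 70/9 = 1946569/250272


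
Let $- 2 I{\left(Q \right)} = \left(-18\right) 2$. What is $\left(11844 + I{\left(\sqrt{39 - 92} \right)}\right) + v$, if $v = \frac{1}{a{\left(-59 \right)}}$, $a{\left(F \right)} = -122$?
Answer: $\frac{1447163}{122} \approx 11862.0$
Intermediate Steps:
$I{\left(Q \right)} = 18$ ($I{\left(Q \right)} = - \frac{\left(-18\right) 2}{2} = \left(- \frac{1}{2}\right) \left(-36\right) = 18$)
$v = - \frac{1}{122}$ ($v = \frac{1}{-122} = - \frac{1}{122} \approx -0.0081967$)
$\left(11844 + I{\left(\sqrt{39 - 92} \right)}\right) + v = \left(11844 + 18\right) - \frac{1}{122} = 11862 - \frac{1}{122} = \frac{1447163}{122}$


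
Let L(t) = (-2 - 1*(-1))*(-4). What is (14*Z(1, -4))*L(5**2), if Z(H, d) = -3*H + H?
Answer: -112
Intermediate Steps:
Z(H, d) = -2*H
L(t) = 4 (L(t) = (-2 + 1)*(-4) = -1*(-4) = 4)
(14*Z(1, -4))*L(5**2) = (14*(-2*1))*4 = (14*(-2))*4 = -28*4 = -112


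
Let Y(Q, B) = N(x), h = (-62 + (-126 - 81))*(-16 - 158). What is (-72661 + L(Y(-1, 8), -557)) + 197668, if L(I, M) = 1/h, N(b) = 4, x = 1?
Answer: 5851077643/46806 ≈ 1.2501e+5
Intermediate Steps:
h = 46806 (h = (-62 - 207)*(-174) = -269*(-174) = 46806)
Y(Q, B) = 4
L(I, M) = 1/46806
(-72661 + L(Y(-1, 8), -557)) + 197668 = (-72661 + 1/46806) + 197668 = -3400970765/46806 + 197668 = 5851077643/46806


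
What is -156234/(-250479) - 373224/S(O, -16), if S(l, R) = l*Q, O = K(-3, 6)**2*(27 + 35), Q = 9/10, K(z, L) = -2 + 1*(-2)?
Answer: -2160770569/5176566 ≈ -417.41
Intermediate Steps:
K(z, L) = -4 (K(z, L) = -2 - 2 = -4)
Q = 9/10 (Q = 9*(1/10) = 9/10 ≈ 0.90000)
O = 992 (O = (-4)**2*(27 + 35) = 16*62 = 992)
S(l, R) = 9*l/10 (S(l, R) = l*(9/10) = 9*l/10)
-156234/(-250479) - 373224/S(O, -16) = -156234/(-250479) - 373224/((9/10)*992) = -156234*(-1/250479) - 373224/4464/5 = 52078/83493 - 373224*5/4464 = 52078/83493 - 77755/186 = -2160770569/5176566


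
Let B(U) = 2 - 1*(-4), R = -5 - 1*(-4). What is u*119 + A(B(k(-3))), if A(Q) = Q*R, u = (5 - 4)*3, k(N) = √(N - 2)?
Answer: 351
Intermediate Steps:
R = -1 (R = -5 + 4 = -1)
k(N) = √(-2 + N)
u = 3 (u = 1*3 = 3)
B(U) = 6 (B(U) = 2 + 4 = 6)
A(Q) = -Q (A(Q) = Q*(-1) = -Q)
u*119 + A(B(k(-3))) = 3*119 - 1*6 = 357 - 6 = 351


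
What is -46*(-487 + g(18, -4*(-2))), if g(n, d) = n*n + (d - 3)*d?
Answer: 5658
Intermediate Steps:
g(n, d) = n² + d*(-3 + d) (g(n, d) = n² + (-3 + d)*d = n² + d*(-3 + d))
-46*(-487 + g(18, -4*(-2))) = -46*(-487 + ((-4*(-2))² + 18² - (-12)*(-2))) = -46*(-487 + (8² + 324 - 3*8)) = -46*(-487 + (64 + 324 - 24)) = -46*(-487 + 364) = -46*(-123) = 5658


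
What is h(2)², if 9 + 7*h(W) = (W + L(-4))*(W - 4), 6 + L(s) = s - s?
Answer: 1/49 ≈ 0.020408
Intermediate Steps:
L(s) = -6 (L(s) = -6 + (s - s) = -6 + 0 = -6)
h(W) = -9/7 + (-6 + W)*(-4 + W)/7 (h(W) = -9/7 + ((W - 6)*(W - 4))/7 = -9/7 + ((-6 + W)*(-4 + W))/7 = -9/7 + (-6 + W)*(-4 + W)/7)
h(2)² = (15/7 - 10/7*2 + (⅐)*2²)² = (15/7 - 20/7 + (⅐)*4)² = (15/7 - 20/7 + 4/7)² = (-⅐)² = 1/49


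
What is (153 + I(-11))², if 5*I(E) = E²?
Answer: 784996/25 ≈ 31400.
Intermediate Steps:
I(E) = E²/5
(153 + I(-11))² = (153 + (⅕)*(-11)²)² = (153 + (⅕)*121)² = (153 + 121/5)² = (886/5)² = 784996/25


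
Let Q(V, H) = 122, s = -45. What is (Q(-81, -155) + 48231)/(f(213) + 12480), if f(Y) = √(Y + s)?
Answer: 25143560/6489593 - 48353*√42/77875116 ≈ 3.8704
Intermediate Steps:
f(Y) = √(-45 + Y) (f(Y) = √(Y - 45) = √(-45 + Y))
(Q(-81, -155) + 48231)/(f(213) + 12480) = (122 + 48231)/(√(-45 + 213) + 12480) = 48353/(√168 + 12480) = 48353/(2*√42 + 12480) = 48353/(12480 + 2*√42)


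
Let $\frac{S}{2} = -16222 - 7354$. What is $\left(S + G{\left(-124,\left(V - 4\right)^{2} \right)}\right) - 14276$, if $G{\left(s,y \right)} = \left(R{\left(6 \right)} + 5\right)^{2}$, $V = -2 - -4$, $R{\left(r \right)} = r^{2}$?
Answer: $-59747$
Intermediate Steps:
$S = -47152$ ($S = 2 \left(-16222 - 7354\right) = 2 \left(-23576\right) = -47152$)
$V = 2$ ($V = -2 + 4 = 2$)
$G{\left(s,y \right)} = 1681$ ($G{\left(s,y \right)} = \left(6^{2} + 5\right)^{2} = \left(36 + 5\right)^{2} = 41^{2} = 1681$)
$\left(S + G{\left(-124,\left(V - 4\right)^{2} \right)}\right) - 14276 = \left(-47152 + 1681\right) - 14276 = -45471 - 14276 = -59747$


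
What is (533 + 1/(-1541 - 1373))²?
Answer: 2412309091921/8491396 ≈ 2.8409e+5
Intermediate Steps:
(533 + 1/(-1541 - 1373))² = (533 + 1/(-2914))² = (533 - 1/2914)² = (1553161/2914)² = 2412309091921/8491396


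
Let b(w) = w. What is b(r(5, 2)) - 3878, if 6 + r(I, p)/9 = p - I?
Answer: -3959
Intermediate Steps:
r(I, p) = -54 - 9*I + 9*p (r(I, p) = -54 + 9*(p - I) = -54 + (-9*I + 9*p) = -54 - 9*I + 9*p)
b(r(5, 2)) - 3878 = (-54 - 9*5 + 9*2) - 3878 = (-54 - 45 + 18) - 3878 = -81 - 3878 = -3959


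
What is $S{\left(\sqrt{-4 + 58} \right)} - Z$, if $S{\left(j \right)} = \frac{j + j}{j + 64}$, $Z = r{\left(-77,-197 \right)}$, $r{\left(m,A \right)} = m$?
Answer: $\frac{155563}{2021} + \frac{192 \sqrt{6}}{2021} \approx 77.206$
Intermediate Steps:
$Z = -77$
$S{\left(j \right)} = \frac{2 j}{64 + j}$
$S{\left(\sqrt{-4 + 58} \right)} - Z = \frac{2 \sqrt{-4 + 58}}{64 + \sqrt{-4 + 58}} - -77 = \frac{2 \sqrt{54}}{64 + \sqrt{54}} + 77 = \frac{2 \cdot 3 \sqrt{6}}{64 + 3 \sqrt{6}} + 77 = \frac{6 \sqrt{6}}{64 + 3 \sqrt{6}} + 77 = 77 + \frac{6 \sqrt{6}}{64 + 3 \sqrt{6}}$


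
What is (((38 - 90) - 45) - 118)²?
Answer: 46225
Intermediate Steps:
(((38 - 90) - 45) - 118)² = ((-52 - 45) - 118)² = (-97 - 118)² = (-215)² = 46225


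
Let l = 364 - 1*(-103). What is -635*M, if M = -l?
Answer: 296545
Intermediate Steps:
l = 467 (l = 364 + 103 = 467)
M = -467 (M = -1*467 = -467)
-635*M = -635*(-467) = 296545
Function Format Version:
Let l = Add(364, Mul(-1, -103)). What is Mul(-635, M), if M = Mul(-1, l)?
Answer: 296545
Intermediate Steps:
l = 467 (l = Add(364, 103) = 467)
M = -467 (M = Mul(-1, 467) = -467)
Mul(-635, M) = Mul(-635, -467) = 296545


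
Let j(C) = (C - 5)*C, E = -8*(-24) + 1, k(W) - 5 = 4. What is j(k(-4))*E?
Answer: 6948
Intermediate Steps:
k(W) = 9 (k(W) = 5 + 4 = 9)
E = 193 (E = 192 + 1 = 193)
j(C) = C*(-5 + C) (j(C) = (-5 + C)*C = C*(-5 + C))
j(k(-4))*E = (9*(-5 + 9))*193 = (9*4)*193 = 36*193 = 6948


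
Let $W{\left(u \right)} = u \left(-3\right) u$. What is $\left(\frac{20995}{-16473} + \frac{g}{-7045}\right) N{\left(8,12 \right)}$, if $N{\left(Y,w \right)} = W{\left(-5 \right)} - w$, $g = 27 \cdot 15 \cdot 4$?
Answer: $\frac{3135161}{23953} \approx 130.89$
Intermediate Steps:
$W{\left(u \right)} = - 3 u^{2}$ ($W{\left(u \right)} = - 3 u u = - 3 u^{2}$)
$g = 1620$ ($g = 405 \cdot 4 = 1620$)
$N{\left(Y,w \right)} = -75 - w$ ($N{\left(Y,w \right)} = - 3 \left(-5\right)^{2} - w = \left(-3\right) 25 - w = -75 - w$)
$\left(\frac{20995}{-16473} + \frac{g}{-7045}\right) N{\left(8,12 \right)} = \left(\frac{20995}{-16473} + \frac{1620}{-7045}\right) \left(-75 - 12\right) = \left(20995 \left(- \frac{1}{16473}\right) + 1620 \left(- \frac{1}{7045}\right)\right) \left(-75 - 12\right) = \left(- \frac{65}{51} - \frac{324}{1409}\right) \left(-87\right) = \left(- \frac{108109}{71859}\right) \left(-87\right) = \frac{3135161}{23953}$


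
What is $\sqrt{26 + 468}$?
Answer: $\sqrt{494} \approx 22.226$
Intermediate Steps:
$\sqrt{26 + 468} = \sqrt{494}$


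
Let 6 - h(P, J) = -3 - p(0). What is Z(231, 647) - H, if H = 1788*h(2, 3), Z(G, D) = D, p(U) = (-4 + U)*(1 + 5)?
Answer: 27467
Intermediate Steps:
p(U) = -24 + 6*U (p(U) = (-4 + U)*6 = -24 + 6*U)
h(P, J) = -15 (h(P, J) = 6 - (-3 - (-24 + 6*0)) = 6 - (-3 - (-24 + 0)) = 6 - (-3 - 1*(-24)) = 6 - (-3 + 24) = 6 - 1*21 = 6 - 21 = -15)
H = -26820 (H = 1788*(-15) = -26820)
Z(231, 647) - H = 647 - 1*(-26820) = 647 + 26820 = 27467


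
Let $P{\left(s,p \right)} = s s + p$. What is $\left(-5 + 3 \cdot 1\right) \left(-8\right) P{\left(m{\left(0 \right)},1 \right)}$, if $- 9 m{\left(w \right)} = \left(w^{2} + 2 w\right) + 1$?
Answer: $\frac{1312}{81} \approx 16.198$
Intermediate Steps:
$m{\left(w \right)} = - \frac{1}{9} - \frac{2 w}{9} - \frac{w^{2}}{9}$ ($m{\left(w \right)} = - \frac{\left(w^{2} + 2 w\right) + 1}{9} = - \frac{1 + w^{2} + 2 w}{9} = - \frac{1}{9} - \frac{2 w}{9} - \frac{w^{2}}{9}$)
$P{\left(s,p \right)} = p + s^{2}$ ($P{\left(s,p \right)} = s^{2} + p = p + s^{2}$)
$\left(-5 + 3 \cdot 1\right) \left(-8\right) P{\left(m{\left(0 \right)},1 \right)} = \left(-5 + 3 \cdot 1\right) \left(-8\right) \left(1 + \left(- \frac{1}{9} - 0 - \frac{0^{2}}{9}\right)^{2}\right) = \left(-5 + 3\right) \left(-8\right) \left(1 + \left(- \frac{1}{9} + 0 - 0\right)^{2}\right) = \left(-2\right) \left(-8\right) \left(1 + \left(- \frac{1}{9} + 0 + 0\right)^{2}\right) = 16 \left(1 + \left(- \frac{1}{9}\right)^{2}\right) = 16 \left(1 + \frac{1}{81}\right) = 16 \cdot \frac{82}{81} = \frac{1312}{81}$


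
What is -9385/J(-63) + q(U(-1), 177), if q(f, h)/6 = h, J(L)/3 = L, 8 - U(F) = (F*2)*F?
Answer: 210103/189 ≈ 1111.7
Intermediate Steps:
U(F) = 8 - 2*F**2 (U(F) = 8 - F*2*F = 8 - 2*F*F = 8 - 2*F**2)
J(L) = 3*L
q(f, h) = 6*h
-9385/J(-63) + q(U(-1), 177) = -9385/(3*(-63)) + 6*177 = -9385/(-189) + 1062 = -9385*(-1/189) + 1062 = 9385/189 + 1062 = 210103/189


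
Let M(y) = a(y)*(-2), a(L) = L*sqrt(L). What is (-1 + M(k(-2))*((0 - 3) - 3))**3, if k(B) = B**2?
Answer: 857375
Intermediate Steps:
a(L) = L**(3/2)
M(y) = -2*y**(3/2) (M(y) = y**(3/2)*(-2) = -2*y**(3/2))
(-1 + M(k(-2))*((0 - 3) - 3))**3 = (-1 + (-2*((-2)**2)**(3/2))*((0 - 3) - 3))**3 = (-1 + (-2*4**(3/2))*(-3 - 3))**3 = (-1 - 2*8*(-6))**3 = (-1 - 16*(-6))**3 = (-1 + 96)**3 = 95**3 = 857375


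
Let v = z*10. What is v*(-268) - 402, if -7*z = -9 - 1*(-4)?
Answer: -16214/7 ≈ -2316.3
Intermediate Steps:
z = 5/7 (z = -(-9 - 1*(-4))/7 = -(-9 + 4)/7 = -1/7*(-5) = 5/7 ≈ 0.71429)
v = 50/7 (v = (5/7)*10 = 50/7 ≈ 7.1429)
v*(-268) - 402 = (50/7)*(-268) - 402 = -13400/7 - 402 = -16214/7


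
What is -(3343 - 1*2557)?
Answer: -786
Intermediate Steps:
-(3343 - 1*2557) = -(3343 - 2557) = -1*786 = -786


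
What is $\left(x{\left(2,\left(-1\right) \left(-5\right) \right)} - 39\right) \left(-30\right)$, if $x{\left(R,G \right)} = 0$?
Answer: $1170$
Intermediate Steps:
$\left(x{\left(2,\left(-1\right) \left(-5\right) \right)} - 39\right) \left(-30\right) = \left(0 - 39\right) \left(-30\right) = \left(-39\right) \left(-30\right) = 1170$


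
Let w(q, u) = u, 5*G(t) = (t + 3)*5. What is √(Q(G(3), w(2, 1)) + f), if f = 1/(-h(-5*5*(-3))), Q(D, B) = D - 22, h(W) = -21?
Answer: I*√7035/21 ≈ 3.994*I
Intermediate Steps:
G(t) = 3 + t (G(t) = ((t + 3)*5)/5 = ((3 + t)*5)/5 = (15 + 5*t)/5 = 3 + t)
Q(D, B) = -22 + D
f = 1/21 (f = 1/(-1*(-21)) = 1/21 ≈ 0.047619)
√(Q(G(3), w(2, 1)) + f) = √((-22 + (3 + 3)) + 1/21) = √((-22 + 6) + 1/21) = √(-16 + 1/21) = √(-335/21) = I*√7035/21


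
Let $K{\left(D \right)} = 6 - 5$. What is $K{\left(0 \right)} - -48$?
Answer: $49$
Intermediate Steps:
$K{\left(D \right)} = 1$
$K{\left(0 \right)} - -48 = 1 - -48 = 1 + 48 = 49$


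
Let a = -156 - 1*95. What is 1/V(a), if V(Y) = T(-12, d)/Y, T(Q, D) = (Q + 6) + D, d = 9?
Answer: -251/3 ≈ -83.667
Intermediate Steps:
T(Q, D) = 6 + D + Q (T(Q, D) = (6 + Q) + D = 6 + D + Q)
a = -251 (a = -156 - 95 = -251)
V(Y) = 3/Y (V(Y) = (6 + 9 - 12)/Y = 3/Y)
1/V(a) = 1/(3/(-251)) = 1/(3*(-1/251)) = 1/(-3/251) = -251/3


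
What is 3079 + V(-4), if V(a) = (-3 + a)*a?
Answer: 3107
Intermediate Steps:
V(a) = a*(-3 + a)
3079 + V(-4) = 3079 - 4*(-3 - 4) = 3079 - 4*(-7) = 3079 + 28 = 3107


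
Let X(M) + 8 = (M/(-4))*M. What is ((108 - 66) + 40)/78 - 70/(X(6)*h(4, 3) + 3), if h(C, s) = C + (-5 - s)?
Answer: 181/2769 ≈ 0.065367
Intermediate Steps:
X(M) = -8 - M²/4 (X(M) = -8 + (M/(-4))*M = -8 + (M*(-¼))*M = -8 + (-M/4)*M = -8 - M²/4)
h(C, s) = -5 + C - s
((108 - 66) + 40)/78 - 70/(X(6)*h(4, 3) + 3) = ((108 - 66) + 40)/78 - 70/((-8 - ¼*6²)*(-5 + 4 - 1*3) + 3) = (42 + 40)*(1/78) - 70/((-8 - ¼*36)*(-5 + 4 - 3) + 3) = 82*(1/78) - 70/((-8 - 9)*(-4) + 3) = 41/39 - 70/(-17*(-4) + 3) = 41/39 - 70/(68 + 3) = 41/39 - 70/71 = 181/2769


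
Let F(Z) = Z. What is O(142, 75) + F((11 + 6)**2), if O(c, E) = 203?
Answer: 492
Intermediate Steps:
O(142, 75) + F((11 + 6)**2) = 203 + (11 + 6)**2 = 203 + 17**2 = 203 + 289 = 492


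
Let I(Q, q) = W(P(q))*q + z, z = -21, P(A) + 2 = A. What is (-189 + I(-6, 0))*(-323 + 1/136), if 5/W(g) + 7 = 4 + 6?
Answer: 4612335/68 ≈ 67829.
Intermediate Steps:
P(A) = -2 + A
W(g) = 5/3 (W(g) = 5/(-7 + (4 + 6)) = 5/(-7 + 10) = 5/3)
I(Q, q) = -21 + 5*q/3 (I(Q, q) = 5*q/3 - 21 = -21 + 5*q/3)
(-189 + I(-6, 0))*(-323 + 1/136) = (-189 + (-21 + (5/3)*0))*(-323 + 1/136) = (-189 + (-21 + 0))*(-323 + 1/136) = (-189 - 21)*(-43927/136) = -210*(-43927/136) = 4612335/68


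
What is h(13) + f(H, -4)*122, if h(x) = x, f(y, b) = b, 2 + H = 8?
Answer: -475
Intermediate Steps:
H = 6 (H = -2 + 8 = 6)
h(13) + f(H, -4)*122 = 13 - 4*122 = 13 - 488 = -475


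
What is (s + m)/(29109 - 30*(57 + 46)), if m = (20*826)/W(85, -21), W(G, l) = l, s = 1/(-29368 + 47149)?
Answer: -1554191/51404871 ≈ -0.030234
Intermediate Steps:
s = 1/17781 ≈ 5.6240e-5
m = -2360/3 (m = (20*826)/(-21) = 16520*(-1/21) = -2360/3 ≈ -786.67)
(s + m)/(29109 - 30*(57 + 46)) = (1/17781 - 2360/3)/(29109 - 30*(57 + 46)) = -4662573/(5927*(29109 - 30*103)) = -4662573/(5927*(29109 - 3090)) = -4662573/5927/26019 = -4662573/5927*1/26019 = -1554191/51404871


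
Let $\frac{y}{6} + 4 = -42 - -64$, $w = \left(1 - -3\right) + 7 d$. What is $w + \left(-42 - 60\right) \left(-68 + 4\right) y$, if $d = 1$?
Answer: $705035$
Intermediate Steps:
$w = 11$ ($w = \left(1 - -3\right) + 7 \cdot 1 = \left(1 + 3\right) + 7 = 4 + 7 = 11$)
$y = 108$ ($y = -24 + 6 \left(-42 - -64\right) = -24 + 6 \left(-42 + 64\right) = -24 + 6 \cdot 22 = -24 + 132 = 108$)
$w + \left(-42 - 60\right) \left(-68 + 4\right) y = 11 + \left(-42 - 60\right) \left(-68 + 4\right) 108 = 11 + \left(-102\right) \left(-64\right) 108 = 11 + 6528 \cdot 108 = 11 + 705024 = 705035$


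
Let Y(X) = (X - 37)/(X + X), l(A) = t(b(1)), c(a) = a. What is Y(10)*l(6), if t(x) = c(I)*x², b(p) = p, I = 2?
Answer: -27/10 ≈ -2.7000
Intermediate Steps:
t(x) = 2*x²
l(A) = 2 (l(A) = 2*1² = 2*1 = 2)
Y(X) = (-37 + X)/(2*X) (Y(X) = (-37 + X)/((2*X)) = (-37 + X)*(1/(2*X)) = (-37 + X)/(2*X))
Y(10)*l(6) = ((½)*(-37 + 10)/10)*2 = ((½)*(⅒)*(-27))*2 = -27/20*2 = -27/10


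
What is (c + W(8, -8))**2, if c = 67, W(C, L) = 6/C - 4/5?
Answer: 1792921/400 ≈ 4482.3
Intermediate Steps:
W(C, L) = -4/5 + 6/C (W(C, L) = 6/C - 4*1/5 = 6/C - 4/5 = -4/5 + 6/C)
(c + W(8, -8))**2 = (67 + (-4/5 + 6/8))**2 = (67 + (-4/5 + 6*(1/8)))**2 = (67 + (-4/5 + 3/4))**2 = (67 - 1/20)**2 = (1339/20)**2 = 1792921/400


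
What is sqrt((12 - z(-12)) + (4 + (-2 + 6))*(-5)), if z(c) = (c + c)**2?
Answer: 2*I*sqrt(151) ≈ 24.576*I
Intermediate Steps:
z(c) = 4*c**2 (z(c) = (2*c)**2 = 4*c**2)
sqrt((12 - z(-12)) + (4 + (-2 + 6))*(-5)) = sqrt((12 - 4*(-12)**2) + (4 + (-2 + 6))*(-5)) = sqrt((12 - 4*144) + (4 + 4)*(-5)) = sqrt((12 - 1*576) + 8*(-5)) = sqrt((12 - 576) - 40) = sqrt(-564 - 40) = sqrt(-604) = 2*I*sqrt(151)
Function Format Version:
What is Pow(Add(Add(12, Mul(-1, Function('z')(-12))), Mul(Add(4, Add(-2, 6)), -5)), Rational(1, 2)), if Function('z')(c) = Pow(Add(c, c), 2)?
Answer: Mul(2, I, Pow(151, Rational(1, 2))) ≈ Mul(24.576, I)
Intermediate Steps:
Function('z')(c) = Mul(4, Pow(c, 2)) (Function('z')(c) = Pow(Mul(2, c), 2) = Mul(4, Pow(c, 2)))
Pow(Add(Add(12, Mul(-1, Function('z')(-12))), Mul(Add(4, Add(-2, 6)), -5)), Rational(1, 2)) = Pow(Add(Add(12, Mul(-1, Mul(4, Pow(-12, 2)))), Mul(Add(4, Add(-2, 6)), -5)), Rational(1, 2)) = Pow(Add(Add(12, Mul(-1, Mul(4, 144))), Mul(Add(4, 4), -5)), Rational(1, 2)) = Pow(Add(Add(12, Mul(-1, 576)), Mul(8, -5)), Rational(1, 2)) = Pow(Add(Add(12, -576), -40), Rational(1, 2)) = Pow(Add(-564, -40), Rational(1, 2)) = Pow(-604, Rational(1, 2)) = Mul(2, I, Pow(151, Rational(1, 2)))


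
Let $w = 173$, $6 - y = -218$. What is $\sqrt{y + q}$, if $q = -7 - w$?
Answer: $2 \sqrt{11} \approx 6.6332$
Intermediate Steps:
$y = 224$ ($y = 6 - -218 = 6 + 218 = 224$)
$q = -180$ ($q = -7 - 173 = -180$)
$\sqrt{y + q} = \sqrt{224 - 180} = \sqrt{44} = 2 \sqrt{11}$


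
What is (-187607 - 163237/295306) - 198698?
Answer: -114078347567/295306 ≈ -3.8631e+5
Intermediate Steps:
(-187607 - 163237/295306) - 198698 = -55401635979/295306 - 198698 = -114078347567/295306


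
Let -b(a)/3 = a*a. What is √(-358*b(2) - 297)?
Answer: √3999 ≈ 63.238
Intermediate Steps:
b(a) = -3*a² (b(a) = -3*a*a = -3*a²)
√(-358*b(2) - 297) = √(-(-1074)*2² - 297) = √(-(-1074)*4 - 297) = √(-358*(-12) - 297) = √(4296 - 297) = √3999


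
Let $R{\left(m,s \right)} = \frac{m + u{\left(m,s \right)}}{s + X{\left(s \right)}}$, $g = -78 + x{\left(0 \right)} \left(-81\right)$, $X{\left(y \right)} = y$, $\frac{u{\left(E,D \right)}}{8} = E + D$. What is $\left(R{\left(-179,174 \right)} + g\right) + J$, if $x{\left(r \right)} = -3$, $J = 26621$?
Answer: $\frac{3107103}{116} \approx 26785.0$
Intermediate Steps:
$u{\left(E,D \right)} = 8 D + 8 E$ ($u{\left(E,D \right)} = 8 \left(E + D\right) = 8 \left(D + E\right) = 8 D + 8 E$)
$g = 165$ ($g = -78 - -243 = -78 + 243 = 165$)
$R{\left(m,s \right)} = \frac{8 s + 9 m}{2 s}$ ($R{\left(m,s \right)} = \frac{m + \left(8 s + 8 m\right)}{s + s} = \frac{m + \left(8 m + 8 s\right)}{2 s} = \left(8 s + 9 m\right) \frac{1}{2 s} = \frac{8 s + 9 m}{2 s}$)
$\left(R{\left(-179,174 \right)} + g\right) + J = \left(\left(4 + \frac{9}{2} \left(-179\right) \frac{1}{174}\right) + 165\right) + 26621 = \left(\left(4 - \frac{537}{116}\right) + 165\right) + 26621 = \left(- \frac{73}{116} + 165\right) + 26621 = \frac{19067}{116} + 26621 = \frac{3107103}{116}$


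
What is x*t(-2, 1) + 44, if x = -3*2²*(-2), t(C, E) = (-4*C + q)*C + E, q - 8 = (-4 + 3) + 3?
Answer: -796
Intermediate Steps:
q = 10 (q = 8 + ((-4 + 3) + 3) = 8 + (-1 + 3) = 8 + 2 = 10)
t(C, E) = E + C*(10 - 4*C) (t(C, E) = (-4*C + 10)*C + E = (10 - 4*C)*C + E = C*(10 - 4*C) + E = E + C*(10 - 4*C))
x = 24 (x = -3*4*(-2) = -12*(-2) = 24)
x*t(-2, 1) + 44 = 24*(1 - 4*(-2)² + 10*(-2)) + 44 = 24*(1 - 4*4 - 20) + 44 = 24*(1 - 16 - 20) + 44 = 24*(-35) + 44 = -840 + 44 = -796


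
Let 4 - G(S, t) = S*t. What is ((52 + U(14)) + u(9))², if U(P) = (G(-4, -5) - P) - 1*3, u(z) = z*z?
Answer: 10000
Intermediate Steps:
u(z) = z²
G(S, t) = 4 - S*t
U(P) = -19 - P (U(P) = ((4 - 1*(-4)*(-5)) - P) - 1*3 = ((4 - 20) - P) - 3 = (-16 - P) - 3 = -19 - P)
((52 + U(14)) + u(9))² = ((52 + (-19 - 1*14)) + 9²)² = ((52 + (-19 - 14)) + 81)² = ((52 - 33) + 81)² = (19 + 81)² = 100² = 10000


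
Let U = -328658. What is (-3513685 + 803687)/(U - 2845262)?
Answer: 1354999/1586960 ≈ 0.85383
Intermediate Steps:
(-3513685 + 803687)/(U - 2845262) = (-3513685 + 803687)/(-328658 - 2845262) = -2709998/(-3173920) = -2709998*(-1/3173920) = 1354999/1586960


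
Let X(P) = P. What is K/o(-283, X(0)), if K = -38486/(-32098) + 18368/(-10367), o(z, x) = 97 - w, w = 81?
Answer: -13613693/380297104 ≈ -0.035798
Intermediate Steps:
o(z, x) = 16 (o(z, x) = 97 - 1*81 = 97 - 81 = 16)
K = -13613693/23768569 (K = -38486*(-1/32098) + 18368*(-1/10367) = 19243/16049 - 2624/1481 = -13613693/23768569 ≈ -0.57276)
K/o(-283, X(0)) = -13613693/23768569/16 = -13613693/23768569*1/16 = -13613693/380297104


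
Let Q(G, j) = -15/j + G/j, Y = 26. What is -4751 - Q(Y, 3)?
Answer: -14264/3 ≈ -4754.7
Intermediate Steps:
-4751 - Q(Y, 3) = -4751 - (-15 + 26)/3 = -4751 - 11/3 = -14264/3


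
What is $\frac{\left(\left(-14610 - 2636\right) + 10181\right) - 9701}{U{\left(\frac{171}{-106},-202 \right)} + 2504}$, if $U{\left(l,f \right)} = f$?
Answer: $- \frac{8383}{1151} \approx -7.2832$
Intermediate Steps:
$\frac{\left(\left(-14610 - 2636\right) + 10181\right) - 9701}{U{\left(\frac{171}{-106},-202 \right)} + 2504} = \frac{\left(\left(-14610 - 2636\right) + 10181\right) - 9701}{-202 + 2504} = \frac{\left(-17246 + 10181\right) + \left(-20282 + 10581\right)}{2302} = \left(-7065 - 9701\right) \frac{1}{2302} = \left(-16766\right) \frac{1}{2302} = - \frac{8383}{1151}$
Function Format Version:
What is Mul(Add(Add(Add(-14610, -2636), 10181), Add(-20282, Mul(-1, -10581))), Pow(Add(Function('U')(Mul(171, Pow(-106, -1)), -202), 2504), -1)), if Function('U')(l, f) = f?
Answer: Rational(-8383, 1151) ≈ -7.2832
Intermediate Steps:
Mul(Add(Add(Add(-14610, -2636), 10181), Add(-20282, Mul(-1, -10581))), Pow(Add(Function('U')(Mul(171, Pow(-106, -1)), -202), 2504), -1)) = Mul(Add(Add(Add(-14610, -2636), 10181), Add(-20282, Mul(-1, -10581))), Pow(Add(-202, 2504), -1)) = Mul(Add(Add(-17246, 10181), Add(-20282, 10581)), Pow(2302, -1)) = Mul(Add(-7065, -9701), Rational(1, 2302)) = Mul(-16766, Rational(1, 2302)) = Rational(-8383, 1151)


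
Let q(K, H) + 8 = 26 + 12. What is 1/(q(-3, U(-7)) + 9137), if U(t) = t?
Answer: 1/9167 ≈ 0.00010909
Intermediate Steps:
q(K, H) = 30 (q(K, H) = -8 + (26 + 12) = -8 + 38 = 30)
1/(q(-3, U(-7)) + 9137) = 1/(30 + 9137) = 1/9167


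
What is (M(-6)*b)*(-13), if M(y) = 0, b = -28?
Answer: 0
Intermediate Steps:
(M(-6)*b)*(-13) = (0*(-28))*(-13) = 0*(-13) = 0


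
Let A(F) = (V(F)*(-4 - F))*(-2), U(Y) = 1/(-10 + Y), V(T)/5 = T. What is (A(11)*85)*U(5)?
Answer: -28050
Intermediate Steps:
V(T) = 5*T
A(F) = -10*F*(-4 - F) (A(F) = ((5*F)*(-4 - F))*(-2) = (5*F*(-4 - F))*(-2) = -10*F*(-4 - F))
(A(11)*85)*U(5) = ((10*11*(4 + 11))*85)/(-10 + 5) = ((10*11*15)*85)/(-5) = (1650*85)*(-1/5) = 140250*(-1/5) = -28050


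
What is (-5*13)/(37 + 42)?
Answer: -65/79 ≈ -0.82278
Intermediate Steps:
(-5*13)/(37 + 42) = -65/79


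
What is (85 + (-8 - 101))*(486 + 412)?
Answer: -21552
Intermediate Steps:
(85 + (-8 - 101))*(486 + 412) = (85 - 109)*898 = -24*898 = -21552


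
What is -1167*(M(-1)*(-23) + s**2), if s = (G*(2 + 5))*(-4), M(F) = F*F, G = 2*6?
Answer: -131722791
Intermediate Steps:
G = 12
M(F) = F**2
s = -336 (s = (12*(2 + 5))*(-4) = (12*7)*(-4) = 84*(-4) = -336)
-1167*(M(-1)*(-23) + s**2) = -1167*((-1)**2*(-23) + (-336)**2) = -1167*(1*(-23) + 112896) = -1167*(-23 + 112896) = -1167*112873 = -131722791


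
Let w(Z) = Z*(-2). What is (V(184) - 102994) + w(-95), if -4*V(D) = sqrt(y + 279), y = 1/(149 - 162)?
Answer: -102804 - 7*sqrt(962)/52 ≈ -1.0281e+5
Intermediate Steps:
w(Z) = -2*Z
y = -1/13 (y = 1/(-13) = -1/13 ≈ -0.076923)
V(D) = -7*sqrt(962)/52 (V(D) = -sqrt(-1/13 + 279)/4 = -7*sqrt(962)/52)
(V(184) - 102994) + w(-95) = (-7*sqrt(962)/52 - 102994) - 2*(-95) = (-102994 - 7*sqrt(962)/52) + 190 = -102804 - 7*sqrt(962)/52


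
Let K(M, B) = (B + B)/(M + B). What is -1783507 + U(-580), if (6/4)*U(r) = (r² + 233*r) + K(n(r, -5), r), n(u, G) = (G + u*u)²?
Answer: -111984737484691553/67896957267 ≈ -1.6493e+6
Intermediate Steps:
n(u, G) = (G + u²)²
K(M, B) = 2*B/(B + M) (K(M, B) = (2*B)/(B + M) = 2*B/(B + M))
U(r) = 2*r²/3 + 466*r/3 + 4*r/(3*(r + (-5 + r²)²)) (U(r) = 2*((r² + 233*r) + 2*r/(r + (-5 + r²)²))/3 = 2*(r² + 233*r + 2*r/(r + (-5 + r²)²))/3 = 2*r²/3 + 466*r/3 + 4*r/(3*(r + (-5 + r²)²)))
-1783507 + U(-580) = -1783507 + (⅔)*(-580)*(2 + (233 - 580)*(-580 + (-5 + (-580)²)²))/(-580 + (-5 + (-580)²)²) = -1783507 + (⅔)*(-580)*(2 - 347*(-580 + (-5 + 336400)²))/(-580 + (-5 + 336400)²) = -1783507 + (⅔)*(-580)*(2 - 347*(-580 + 336395²))/(-580 + 336395²) = -1783507 + (⅔)*(-580)*(2 - 347*(-580 + 113161596025))/(-580 + 113161596025) = -1783507 + (⅔)*(-580)*(2 - 347*113161595445)/113161595445 = -1783507 + (⅔)*(-580)*(1/113161595445)*(2 - 39267073619415) = -1783507 + (⅔)*(-580)*(1/113161595445)*(-39267073619413) = -1783507 + 9109961079703816/67896957267 = -111984737484691553/67896957267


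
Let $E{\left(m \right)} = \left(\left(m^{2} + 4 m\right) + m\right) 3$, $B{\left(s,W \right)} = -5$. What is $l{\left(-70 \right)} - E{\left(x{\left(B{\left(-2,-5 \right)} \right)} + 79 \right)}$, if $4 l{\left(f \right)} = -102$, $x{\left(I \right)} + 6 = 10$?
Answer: $- \frac{43875}{2} \approx -21938.0$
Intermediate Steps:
$x{\left(I \right)} = 4$ ($x{\left(I \right)} = -6 + 10 = 4$)
$l{\left(f \right)} = - \frac{51}{2}$ ($l{\left(f \right)} = \frac{1}{4} \left(-102\right) = - \frac{51}{2}$)
$E{\left(m \right)} = 3 m^{2} + 15 m$ ($E{\left(m \right)} = \left(m^{2} + 5 m\right) 3 = 3 m^{2} + 15 m$)
$l{\left(-70 \right)} - E{\left(x{\left(B{\left(-2,-5 \right)} \right)} + 79 \right)} = - \frac{51}{2} - 3 \left(4 + 79\right) \left(5 + \left(4 + 79\right)\right) = - \frac{51}{2} - 3 \cdot 83 \left(5 + 83\right) = - \frac{51}{2} - 3 \cdot 83 \cdot 88 = - \frac{51}{2} - 21912 = - \frac{43875}{2}$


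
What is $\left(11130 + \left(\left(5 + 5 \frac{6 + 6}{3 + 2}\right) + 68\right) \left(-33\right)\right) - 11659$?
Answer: $-3334$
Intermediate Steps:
$\left(11130 + \left(\left(5 + 5 \frac{6 + 6}{3 + 2}\right) + 68\right) \left(-33\right)\right) - 11659 = \left(11130 + \left(\left(5 + 5 \cdot \frac{12}{5}\right) + 68\right) \left(-33\right)\right) - 11659 = \left(11130 + \left(\left(5 + 12\right) + 68\right) \left(-33\right)\right) - 11659 = \left(11130 + \left(17 + 68\right) \left(-33\right)\right) - 11659 = \left(11130 + 85 \left(-33\right)\right) - 11659 = \left(11130 - 2805\right) - 11659 = 8325 - 11659 = -3334$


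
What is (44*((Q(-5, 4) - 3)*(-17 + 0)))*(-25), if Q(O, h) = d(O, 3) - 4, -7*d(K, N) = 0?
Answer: -130900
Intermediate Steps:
d(K, N) = 0 (d(K, N) = -⅐*0 = 0)
Q(O, h) = -4 (Q(O, h) = 0 - 4 = -4)
(44*((Q(-5, 4) - 3)*(-17 + 0)))*(-25) = (44*((-4 - 3)*(-17 + 0)))*(-25) = (44*(-7*(-17)))*(-25) = (44*119)*(-25) = 5236*(-25) = -130900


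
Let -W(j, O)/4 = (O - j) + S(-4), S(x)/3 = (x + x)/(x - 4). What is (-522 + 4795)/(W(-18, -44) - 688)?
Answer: -4273/596 ≈ -7.1695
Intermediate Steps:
S(x) = 6*x/(-4 + x) (S(x) = 3*((x + x)/(x - 4)) = 3*((2*x)/(-4 + x)) = 3*(2*x/(-4 + x)) = 6*x/(-4 + x))
W(j, O) = -12 - 4*O + 4*j (W(j, O) = -4*((O - j) + 6*(-4)/(-4 - 4)) = -4*((O - j) + 6*(-4)/(-8)) = -4*((O - j) + 6*(-4)*(-⅛)) = -4*((O - j) + 3) = -4*(3 + O - j) = -12 - 4*O + 4*j)
(-522 + 4795)/(W(-18, -44) - 688) = (-522 + 4795)/((-12 - 4*(-44) + 4*(-18)) - 688) = 4273/((-12 + 176 - 72) - 688) = 4273/(92 - 688) = 4273/(-596) = 4273*(-1/596) = -4273/596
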